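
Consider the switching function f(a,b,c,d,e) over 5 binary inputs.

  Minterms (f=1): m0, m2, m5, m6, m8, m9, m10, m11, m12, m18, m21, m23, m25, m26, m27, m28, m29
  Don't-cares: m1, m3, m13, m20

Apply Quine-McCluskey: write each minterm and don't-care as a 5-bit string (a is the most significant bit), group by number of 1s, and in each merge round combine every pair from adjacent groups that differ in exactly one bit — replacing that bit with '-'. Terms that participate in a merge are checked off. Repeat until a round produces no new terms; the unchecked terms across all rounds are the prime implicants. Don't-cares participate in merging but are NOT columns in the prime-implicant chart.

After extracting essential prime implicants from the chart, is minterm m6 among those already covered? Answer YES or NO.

Round 0: 00000✓ 00001✓ 00010✓ 00011✓ 00101✓ 00110✓ 01000✓ 01001✓ 01010✓ 01011✓ 01100✓ 01101✓ 10010✓ 10100✓ 10101✓ 10111✓ 11001✓ 11010✓ 11011✓ 11100✓ 11101✓
Round 1: -0010✓ -0101✓ -1001✓ -1010✓ -1011✓ -1100✓ -1101✓ 0-000✓ 0-001✓ 0-010✓ 0-011✓ 0-101✓ 00-01✓ 00-10 000-0✓ 000-1✓ 0000-✓ 0001-✓ 01-00✓ 01-01✓ 010-0✓ 010-1✓ 0100-✓ 0101-✓ 0110-✓ 1-010✓ 1-100✓ 1-101✓ 101-1 1010-✓ 11-01✓ 110-1✓ 1101-✓ 1110-✓
Round 2: --010 --101 -1-01 -10-1 -101- -110- 0--01 0-0-0✓ 0-0-1✓ 0-00-✓ 0-01-✓ 000--✓ 01-0- 010--✓ 1-10-
Round 3: 0-0--
PIs = {--010, --101, -1-01, -10-1, -101-, -110-, 0--01, 0-0--, 00-10, 01-0-, 1-10-, 101-1}
Coverage chart:
  m0: 0-0-- ←essential
  m2: --010,0-0--,00-10
  m5: --101,0--01
  m6: 00-10 ←essential
  m8: 0-0--,01-0-
  m9: -1-01,-10-1,0--01,0-0--,01-0-
  m10: --010,-101-,0-0--
  m11: -10-1,-101-,0-0--
  m12: -110-,01-0-
  m18: --010 ←essential
  m21: --101,1-10-,101-1
  m23: 101-1 ←essential
  m25: -1-01,-10-1
  m26: --010,-101-
  m27: -10-1,-101-
  m28: -110-,1-10-
  m29: --101,-1-01,-110-,1-10-
Essential: --010, 0-0--, 00-10, 101-1

YES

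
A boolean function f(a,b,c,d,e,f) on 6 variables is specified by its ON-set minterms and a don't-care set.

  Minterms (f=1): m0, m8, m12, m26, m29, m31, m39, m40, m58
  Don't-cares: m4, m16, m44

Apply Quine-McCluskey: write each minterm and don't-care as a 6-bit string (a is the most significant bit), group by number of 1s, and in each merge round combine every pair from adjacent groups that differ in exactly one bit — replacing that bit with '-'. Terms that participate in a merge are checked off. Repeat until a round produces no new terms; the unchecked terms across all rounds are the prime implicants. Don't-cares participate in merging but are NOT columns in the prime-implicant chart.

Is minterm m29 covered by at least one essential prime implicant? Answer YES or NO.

YES

[col 0] 000000*, 000100*, 001000*, 001100*, 010000*, 011010*, 011101*, 011111*, 100111, 101000*, 101100*, 111010*
[col 1] -01000*, -01100*, -11010, 0-0000, 00-000*, 00-100*, 000-00*, 001-00*, 0111-1, 101-00*
[col 2] -01-00, 00--00
Prime implicants: -01-00, -11010, 0-0000, 00--00, 0111-1, 100111
PI chart (minterm → PIs covering it):
  0 | 0-0000,00--00
  8 | -01-00,00--00
  12 | -01-00,00--00
  26 | -11010  (sole → essential)
  29 | 0111-1  (sole → essential)
  31 | 0111-1  (sole → essential)
  39 | 100111  (sole → essential)
  40 | -01-00  (sole → essential)
  58 | -11010  (sole → essential)
Essential prime implicants: -01-00, -11010, 0111-1, 100111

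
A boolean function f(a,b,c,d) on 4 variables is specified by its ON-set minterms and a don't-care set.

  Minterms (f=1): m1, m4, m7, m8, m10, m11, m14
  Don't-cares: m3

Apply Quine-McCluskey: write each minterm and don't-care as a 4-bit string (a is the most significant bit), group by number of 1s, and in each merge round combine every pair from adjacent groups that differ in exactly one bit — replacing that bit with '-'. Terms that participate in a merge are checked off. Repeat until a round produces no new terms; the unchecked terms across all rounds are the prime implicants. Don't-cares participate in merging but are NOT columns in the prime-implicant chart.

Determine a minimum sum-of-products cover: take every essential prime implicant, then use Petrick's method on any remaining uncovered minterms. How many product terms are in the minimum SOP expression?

size-2^0 implicants → 0001(✓)  0011(✓)  0100  0111(✓)  1000(✓)  1010(✓)  1011(✓)  1110(✓)
size-2^1 implicants → -011  0-11  00-1  1-10  10-0  101-
Unchecked terms (primes): -011, 0-11, 00-1, 0100, 1-10, 10-0, 101-
Minterm coverage:
  m1 ⊆ 00-1 [E]
  m4 ⊆ 0100 [E]
  m7 ⊆ 0-11 [E]
  m8 ⊆ 10-0 [E]
  m10 ⊆ 1-10,10-0,101-
  m11 ⊆ -011,101-
  m14 ⊆ 1-10 [E]
E = {0-11, 00-1, 0100, 1-10, 10-0}
Petrick residual → -011
Cover = b'cd + a'cd + a'b'd + a'bc'd' + acd' + ab'd'  |cover|=6

6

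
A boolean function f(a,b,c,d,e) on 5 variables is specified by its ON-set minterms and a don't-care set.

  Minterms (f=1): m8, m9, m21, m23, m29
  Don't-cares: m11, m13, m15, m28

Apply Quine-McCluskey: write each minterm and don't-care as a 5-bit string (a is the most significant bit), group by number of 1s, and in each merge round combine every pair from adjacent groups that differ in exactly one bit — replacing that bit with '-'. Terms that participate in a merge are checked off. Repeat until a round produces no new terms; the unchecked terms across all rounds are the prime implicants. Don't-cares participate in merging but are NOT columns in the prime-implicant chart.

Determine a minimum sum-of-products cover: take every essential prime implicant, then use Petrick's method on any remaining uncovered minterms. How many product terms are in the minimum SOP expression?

3

Round 0: 01000✓ 01001✓ 01011✓ 01101✓ 01111✓ 10101✓ 10111✓ 11100✓ 11101✓
Round 1: -1101 01-01✓ 01-11✓ 010-1✓ 0100- 011-1✓ 1-101 101-1 1110-
Round 2: 01--1
PIs = {-1101, 01--1, 0100-, 1-101, 101-1, 1110-}
Coverage chart:
  m8: 0100- ←essential
  m9: 01--1,0100-
  m21: 1-101,101-1
  m23: 101-1 ←essential
  m29: -1101,1-101,1110-
Essential: 0100-, 101-1
Petrick residual → -1101
Min cover (3 terms): bcd'e + a'bc'd' + ab'ce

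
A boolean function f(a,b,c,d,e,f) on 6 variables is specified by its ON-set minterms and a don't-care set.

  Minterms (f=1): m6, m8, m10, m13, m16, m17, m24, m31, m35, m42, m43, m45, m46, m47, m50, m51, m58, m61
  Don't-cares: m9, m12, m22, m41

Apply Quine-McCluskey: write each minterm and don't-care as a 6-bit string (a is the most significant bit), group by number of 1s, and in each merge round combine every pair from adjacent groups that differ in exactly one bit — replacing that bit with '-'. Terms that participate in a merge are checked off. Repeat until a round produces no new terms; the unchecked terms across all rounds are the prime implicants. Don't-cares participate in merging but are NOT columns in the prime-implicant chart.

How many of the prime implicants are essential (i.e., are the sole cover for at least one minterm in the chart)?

Round 0: 000110✓ 001000✓ 001001✓ 001010✓ 001100✓ 001101✓ 010000✓ 010001✓ 010110✓ 011000✓ 011111 100011✓ 101001✓ 101010✓ 101011✓ 101101✓ 101110✓ 101111✓ 110010✓ 110011✓ 111010✓ 111101✓
Round 1: -01001✓ -01010 -01101✓ 0-0110 0-1000 001-00✓ 001-01✓ 0010-0 00100-✓ 00110-✓ 01-000 01000- 1-0011 1-1010 1-1101 10-011 101-01✓ 101-10✓ 101-11✓ 1010-1✓ 10101-✓ 1011-1✓ 10111-✓ 11-010 11001-
Round 2: -01-01 001-0- 101--1 101-1-
PIs = {-01-01, -01010, 0-0110, 0-1000, 001-0-, 0010-0, 01-000, 01000-, 011111, 1-0011, 1-1010, 1-1101, 10-011, 101--1, 101-1-, 11-010, 11001-}
Coverage chart:
  m6: 0-0110 ←essential
  m8: 0-1000,001-0-,0010-0
  m10: -01010,0010-0
  m13: -01-01,001-0-
  m16: 01-000,01000-
  m17: 01000- ←essential
  m24: 0-1000,01-000
  m31: 011111 ←essential
  m35: 1-0011,10-011
  m42: -01010,1-1010,101-1-
  m43: 10-011,101--1,101-1-
  m45: -01-01,1-1101,101--1
  m46: 101-1- ←essential
  m47: 101--1,101-1-
  m50: 11-010,11001-
  m51: 1-0011,11001-
  m58: 1-1010,11-010
  m61: 1-1101 ←essential
Essential: 0-0110, 01000-, 011111, 1-1101, 101-1-

5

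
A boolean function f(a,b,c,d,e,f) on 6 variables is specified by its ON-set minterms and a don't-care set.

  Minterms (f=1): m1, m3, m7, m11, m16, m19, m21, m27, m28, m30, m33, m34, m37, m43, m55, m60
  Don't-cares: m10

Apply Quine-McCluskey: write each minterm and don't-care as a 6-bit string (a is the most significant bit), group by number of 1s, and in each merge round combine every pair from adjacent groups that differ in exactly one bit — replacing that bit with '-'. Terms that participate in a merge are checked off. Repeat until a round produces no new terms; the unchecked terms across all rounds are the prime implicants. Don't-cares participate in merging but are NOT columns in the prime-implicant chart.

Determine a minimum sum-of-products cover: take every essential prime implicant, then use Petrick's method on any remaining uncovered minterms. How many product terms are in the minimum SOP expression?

11

[col 0] 000001*, 000011*, 000111*, 001010*, 001011*, 010000, 010011*, 010101, 011011*, 011100*, 011110*, 100001*, 100010, 100101*, 101011*, 110111, 111100*
[col 1] -00001, -01011, -11100, 0-0011*, 0-1011*, 00-011*, 000-11, 0000-1, 00101-, 01-011*, 0111-0, 100-01
[col 2] 0--011
Prime implicants: -00001, -01011, -11100, 0--011, 000-11, 0000-1, 00101-, 010000, 010101, 0111-0, 100-01, 100010, 110111
PI chart (minterm → PIs covering it):
  1 | -00001,0000-1
  3 | 0--011,000-11,0000-1
  7 | 000-11  (sole → essential)
  11 | -01011,0--011,00101-
  16 | 010000  (sole → essential)
  19 | 0--011  (sole → essential)
  21 | 010101  (sole → essential)
  27 | 0--011  (sole → essential)
  28 | -11100,0111-0
  30 | 0111-0  (sole → essential)
  33 | -00001,100-01
  34 | 100010  (sole → essential)
  37 | 100-01  (sole → essential)
  43 | -01011  (sole → essential)
  55 | 110111  (sole → essential)
  60 | -11100  (sole → essential)
Essential prime implicants: -01011, -11100, 0--011, 000-11, 010000, 010101, 0111-0, 100-01, 100010, 110111
Petrick residual → -00001
Minimum SOP uses 11 PIs: b'c'd'e'f + b'cd'ef + bcde'f' + a'd'ef + a'b'c'ef + a'bc'd'e'f' + a'bc'de'f + a'bcdf' + ab'c'e'f + ab'c'd'ef' + abc'def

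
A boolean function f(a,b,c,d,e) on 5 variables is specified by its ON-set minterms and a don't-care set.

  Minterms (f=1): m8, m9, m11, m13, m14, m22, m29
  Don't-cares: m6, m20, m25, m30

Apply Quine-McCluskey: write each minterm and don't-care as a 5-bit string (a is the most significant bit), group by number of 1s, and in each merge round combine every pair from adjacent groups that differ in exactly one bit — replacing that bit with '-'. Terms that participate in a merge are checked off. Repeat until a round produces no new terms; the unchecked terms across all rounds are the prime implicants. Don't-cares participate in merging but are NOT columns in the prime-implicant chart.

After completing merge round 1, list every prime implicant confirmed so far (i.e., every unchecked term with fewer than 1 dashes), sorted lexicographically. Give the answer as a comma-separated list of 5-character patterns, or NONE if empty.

[col 0] 00110*, 01000*, 01001*, 01011*, 01101*, 01110*, 10100*, 10110*, 11001*, 11101*, 11110*
[col 1] -0110*, -1001*, -1101*, -1110*, 0-110*, 01-01*, 010-1, 0100-, 1-110*, 101-0, 11-01*
[col 2] --110, -1-01
Prime implicants: --110, -1-01, 010-1, 0100-, 101-0

NONE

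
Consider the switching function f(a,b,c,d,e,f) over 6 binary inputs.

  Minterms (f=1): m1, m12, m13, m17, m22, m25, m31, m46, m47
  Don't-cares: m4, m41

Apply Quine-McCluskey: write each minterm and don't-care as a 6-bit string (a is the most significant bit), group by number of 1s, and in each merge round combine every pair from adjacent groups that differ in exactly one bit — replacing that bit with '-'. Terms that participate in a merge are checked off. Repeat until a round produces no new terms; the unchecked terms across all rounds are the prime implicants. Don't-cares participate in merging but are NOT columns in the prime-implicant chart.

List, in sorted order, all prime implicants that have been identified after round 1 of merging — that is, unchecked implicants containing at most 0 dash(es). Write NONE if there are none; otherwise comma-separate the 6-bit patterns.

010110, 011111, 101001

Round 0: 000001✓ 000100✓ 001100✓ 001101✓ 010001✓ 010110 011001✓ 011111 101001 101110✓ 101111✓
Round 1: 0-0001 00-100 00110- 01-001 10111-
PIs = {0-0001, 00-100, 00110-, 01-001, 010110, 011111, 101001, 10111-}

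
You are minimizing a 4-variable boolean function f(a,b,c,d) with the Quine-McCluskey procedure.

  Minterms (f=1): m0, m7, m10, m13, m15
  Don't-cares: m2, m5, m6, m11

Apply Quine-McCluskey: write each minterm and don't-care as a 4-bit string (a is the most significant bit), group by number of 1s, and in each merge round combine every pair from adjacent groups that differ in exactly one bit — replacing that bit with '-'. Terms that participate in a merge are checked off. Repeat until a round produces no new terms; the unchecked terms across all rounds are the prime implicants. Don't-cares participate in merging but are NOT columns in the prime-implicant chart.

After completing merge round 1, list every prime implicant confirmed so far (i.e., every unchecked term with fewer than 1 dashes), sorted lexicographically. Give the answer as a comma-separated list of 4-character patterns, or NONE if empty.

size-2^0 implicants → 0000(✓)  0010(✓)  0101(✓)  0110(✓)  0111(✓)  1010(✓)  1011(✓)  1101(✓)  1111(✓)
size-2^1 implicants → -010  -101(✓)  -111(✓)  0-10  00-0  01-1(✓)  011-  1-11  101-  11-1(✓)
size-2^2 implicants → -1-1
Unchecked terms (primes): -010, -1-1, 0-10, 00-0, 011-, 1-11, 101-

NONE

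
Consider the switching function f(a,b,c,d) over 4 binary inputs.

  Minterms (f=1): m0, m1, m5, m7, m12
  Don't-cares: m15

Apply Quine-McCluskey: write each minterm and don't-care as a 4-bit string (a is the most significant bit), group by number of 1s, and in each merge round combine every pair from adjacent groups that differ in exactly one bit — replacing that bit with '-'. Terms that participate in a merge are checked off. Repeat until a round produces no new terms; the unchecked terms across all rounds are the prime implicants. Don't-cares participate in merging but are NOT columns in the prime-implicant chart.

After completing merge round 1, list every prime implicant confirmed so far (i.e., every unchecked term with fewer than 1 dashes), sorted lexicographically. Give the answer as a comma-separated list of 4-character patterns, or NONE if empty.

Round 0: 0000✓ 0001✓ 0101✓ 0111✓ 1100 1111✓
Round 1: -111 0-01 000- 01-1
PIs = {-111, 0-01, 000-, 01-1, 1100}

1100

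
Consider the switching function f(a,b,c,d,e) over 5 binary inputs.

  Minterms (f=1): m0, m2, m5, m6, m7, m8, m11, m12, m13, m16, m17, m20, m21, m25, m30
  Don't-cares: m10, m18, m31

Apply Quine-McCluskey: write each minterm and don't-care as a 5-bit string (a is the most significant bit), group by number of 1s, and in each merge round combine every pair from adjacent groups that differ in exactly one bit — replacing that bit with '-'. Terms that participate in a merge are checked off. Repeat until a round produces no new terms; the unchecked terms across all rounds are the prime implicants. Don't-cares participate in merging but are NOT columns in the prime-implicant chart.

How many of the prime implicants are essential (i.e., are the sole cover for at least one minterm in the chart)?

4

[col 0] 00000*, 00010*, 00101*, 00110*, 00111*, 01000*, 01010*, 01011*, 01100*, 01101*, 10000*, 10001*, 10010*, 10100*, 10101*, 11001*, 11110*, 11111*
[col 1] -0000*, -0010*, -0101, 0-000*, 0-010*, 0-101, 00-10, 000-0*, 001-1, 0011-, 01-00, 010-0*, 0101-, 0110-, 1-001, 10-00*, 10-01*, 100-0*, 1000-*, 1010-*, 1111-
[col 2] -00-0, 0-0-0, 10-0-
Prime implicants: -00-0, -0101, 0-0-0, 0-101, 00-10, 001-1, 0011-, 01-00, 0101-, 0110-, 1-001, 10-0-, 1111-
PI chart (minterm → PIs covering it):
  0 | -00-0,0-0-0
  2 | -00-0,0-0-0,00-10
  5 | -0101,0-101,001-1
  6 | 00-10,0011-
  7 | 001-1,0011-
  8 | 0-0-0,01-00
  11 | 0101-  (sole → essential)
  12 | 01-00,0110-
  13 | 0-101,0110-
  16 | -00-0,10-0-
  17 | 1-001,10-0-
  20 | 10-0-  (sole → essential)
  21 | -0101,10-0-
  25 | 1-001  (sole → essential)
  30 | 1111-  (sole → essential)
Essential prime implicants: 0101-, 1-001, 10-0-, 1111-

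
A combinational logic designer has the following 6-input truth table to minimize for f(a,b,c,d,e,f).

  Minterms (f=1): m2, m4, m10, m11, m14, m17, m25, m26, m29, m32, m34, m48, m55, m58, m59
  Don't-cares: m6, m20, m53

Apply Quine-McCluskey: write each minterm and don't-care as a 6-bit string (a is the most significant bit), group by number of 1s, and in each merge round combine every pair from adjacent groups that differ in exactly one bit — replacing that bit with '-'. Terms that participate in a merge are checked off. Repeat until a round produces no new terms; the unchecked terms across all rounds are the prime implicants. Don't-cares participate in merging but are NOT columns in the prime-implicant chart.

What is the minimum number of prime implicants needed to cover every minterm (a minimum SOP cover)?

size-2^0 implicants → 000010(✓)  000100(✓)  000110(✓)  001010(✓)  001011(✓)  001110(✓)  010001(✓)  010100(✓)  011001(✓)  011010(✓)  011101(✓)  100000(✓)  100010(✓)  110000(✓)  110101(✓)  110111(✓)  111010(✓)  111011(✓)
size-2^1 implicants → -00010  -11010  0-0100  0-1010  00-010(✓)  00-110(✓)  000-10(✓)  0001-0  001-10(✓)  00101-  01-001  011-01  1-0000  1000-0  1101-1  11101-
size-2^2 implicants → 00--10
Unchecked terms (primes): -00010, -11010, 0-0100, 0-1010, 00--10, 0001-0, 00101-, 01-001, 011-01, 1-0000, 1000-0, 1101-1, 11101-
Minterm coverage:
  m2 ⊆ -00010,00--10
  m4 ⊆ 0-0100,0001-0
  m10 ⊆ 0-1010,00--10,00101-
  m11 ⊆ 00101- [E]
  m14 ⊆ 00--10 [E]
  m17 ⊆ 01-001 [E]
  m25 ⊆ 01-001,011-01
  m26 ⊆ -11010,0-1010
  m29 ⊆ 011-01 [E]
  m32 ⊆ 1-0000,1000-0
  m34 ⊆ -00010,1000-0
  m48 ⊆ 1-0000 [E]
  m55 ⊆ 1101-1 [E]
  m58 ⊆ -11010,11101-
  m59 ⊆ 11101- [E]
E = {00--10, 00101-, 01-001, 011-01, 1-0000, 1101-1, 11101-}
Petrick residual → -00010, -11010, 0-0100
Cover = b'c'd'ef' + bcd'ef' + a'c'de'f' + a'b'ef' + a'b'cd'e + a'bd'e'f + a'bce'f + ac'd'e'f' + abc'df + abcd'e  |cover|=10

10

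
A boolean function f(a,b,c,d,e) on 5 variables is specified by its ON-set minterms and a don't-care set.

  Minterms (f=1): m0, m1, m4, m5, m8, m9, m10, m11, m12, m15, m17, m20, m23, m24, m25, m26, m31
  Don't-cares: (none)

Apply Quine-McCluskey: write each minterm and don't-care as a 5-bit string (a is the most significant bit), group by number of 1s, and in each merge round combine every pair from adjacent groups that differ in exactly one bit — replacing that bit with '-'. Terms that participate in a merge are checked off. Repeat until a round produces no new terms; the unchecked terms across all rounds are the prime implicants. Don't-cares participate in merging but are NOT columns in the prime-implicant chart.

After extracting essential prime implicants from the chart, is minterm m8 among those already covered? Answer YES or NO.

YES

[col 0] 00000*, 00001*, 00100*, 00101*, 01000*, 01001*, 01010*, 01011*, 01100*, 01111*, 10001*, 10100*, 10111*, 11000*, 11001*, 11010*, 11111*
[col 1] -0001*, -0100, -1000*, -1001*, -1010*, -1111, 0-000*, 0-001*, 0-100*, 00-00*, 00-01*, 0000-*, 0010-*, 01-00*, 01-11, 010-0*, 010-1*, 0100-*, 0101-*, 1-001*, 1-111, 110-0*, 1100-*
[col 2] --001, -10-0, -100-, 0--00, 0-00-, 00-0-, 010--
Prime implicants: --001, -0100, -10-0, -100-, -1111, 0--00, 0-00-, 00-0-, 01-11, 010--, 1-111
PI chart (minterm → PIs covering it):
  0 | 0--00,0-00-,00-0-
  1 | --001,0-00-,00-0-
  4 | -0100,0--00,00-0-
  5 | 00-0-  (sole → essential)
  8 | -10-0,-100-,0--00,0-00-,010--
  9 | --001,-100-,0-00-,010--
  10 | -10-0,010--
  11 | 01-11,010--
  12 | 0--00  (sole → essential)
  15 | -1111,01-11
  17 | --001  (sole → essential)
  20 | -0100  (sole → essential)
  23 | 1-111  (sole → essential)
  24 | -10-0,-100-
  25 | --001,-100-
  26 | -10-0  (sole → essential)
  31 | -1111,1-111
Essential prime implicants: --001, -0100, -10-0, 0--00, 00-0-, 1-111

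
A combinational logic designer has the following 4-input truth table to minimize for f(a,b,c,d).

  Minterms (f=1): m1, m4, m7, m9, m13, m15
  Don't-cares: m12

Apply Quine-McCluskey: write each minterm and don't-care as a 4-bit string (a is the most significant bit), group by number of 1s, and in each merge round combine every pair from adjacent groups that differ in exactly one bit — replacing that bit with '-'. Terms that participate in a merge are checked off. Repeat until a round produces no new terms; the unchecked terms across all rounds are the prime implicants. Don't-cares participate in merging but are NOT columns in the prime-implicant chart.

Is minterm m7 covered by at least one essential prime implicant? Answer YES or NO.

YES

Round 0: 0001✓ 0100✓ 0111✓ 1001✓ 1100✓ 1101✓ 1111✓
Round 1: -001 -100 -111 1-01 11-1 110-
PIs = {-001, -100, -111, 1-01, 11-1, 110-}
Coverage chart:
  m1: -001 ←essential
  m4: -100 ←essential
  m7: -111 ←essential
  m9: -001,1-01
  m13: 1-01,11-1,110-
  m15: -111,11-1
Essential: -001, -100, -111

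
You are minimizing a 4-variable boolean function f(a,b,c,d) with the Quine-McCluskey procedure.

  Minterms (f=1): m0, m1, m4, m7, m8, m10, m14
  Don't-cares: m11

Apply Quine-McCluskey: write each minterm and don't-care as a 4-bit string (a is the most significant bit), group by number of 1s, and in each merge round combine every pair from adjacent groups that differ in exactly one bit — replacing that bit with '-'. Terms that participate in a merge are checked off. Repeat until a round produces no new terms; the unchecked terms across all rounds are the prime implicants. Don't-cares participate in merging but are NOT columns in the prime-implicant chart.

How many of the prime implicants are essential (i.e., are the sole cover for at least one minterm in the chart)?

4

size-2^0 implicants → 0000(✓)  0001(✓)  0100(✓)  0111  1000(✓)  1010(✓)  1011(✓)  1110(✓)
size-2^1 implicants → -000  0-00  000-  1-10  10-0  101-
Unchecked terms (primes): -000, 0-00, 000-, 0111, 1-10, 10-0, 101-
Minterm coverage:
  m0 ⊆ -000,0-00,000-
  m1 ⊆ 000- [E]
  m4 ⊆ 0-00 [E]
  m7 ⊆ 0111 [E]
  m8 ⊆ -000,10-0
  m10 ⊆ 1-10,10-0,101-
  m14 ⊆ 1-10 [E]
E = {0-00, 000-, 0111, 1-10}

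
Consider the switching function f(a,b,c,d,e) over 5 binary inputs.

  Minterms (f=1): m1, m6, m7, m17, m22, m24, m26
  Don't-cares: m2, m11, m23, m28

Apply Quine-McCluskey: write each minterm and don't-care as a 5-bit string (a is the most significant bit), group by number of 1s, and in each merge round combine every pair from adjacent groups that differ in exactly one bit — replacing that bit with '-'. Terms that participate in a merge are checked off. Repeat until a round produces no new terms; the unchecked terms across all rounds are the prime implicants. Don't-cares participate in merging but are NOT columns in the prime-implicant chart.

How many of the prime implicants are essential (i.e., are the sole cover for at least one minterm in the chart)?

Round 0: 00001✓ 00010✓ 00110✓ 00111✓ 01011 10001✓ 10110✓ 10111✓ 11000✓ 11010✓ 11100✓
Round 1: -0001 -0110✓ -0111✓ 00-10 0011-✓ 1011-✓ 11-00 110-0
Round 2: -011-
PIs = {-0001, -011-, 00-10, 01011, 11-00, 110-0}
Coverage chart:
  m1: -0001 ←essential
  m6: -011-,00-10
  m7: -011- ←essential
  m17: -0001 ←essential
  m22: -011- ←essential
  m24: 11-00,110-0
  m26: 110-0 ←essential
Essential: -0001, -011-, 110-0

3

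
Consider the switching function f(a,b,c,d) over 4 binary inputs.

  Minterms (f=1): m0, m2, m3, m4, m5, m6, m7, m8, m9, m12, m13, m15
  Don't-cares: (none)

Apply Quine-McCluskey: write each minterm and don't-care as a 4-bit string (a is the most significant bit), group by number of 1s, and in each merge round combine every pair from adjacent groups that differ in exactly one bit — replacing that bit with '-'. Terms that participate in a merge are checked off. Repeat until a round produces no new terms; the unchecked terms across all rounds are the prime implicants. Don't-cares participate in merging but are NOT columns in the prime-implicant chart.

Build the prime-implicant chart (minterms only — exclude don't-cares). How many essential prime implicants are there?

size-2^0 implicants → 0000(✓)  0010(✓)  0011(✓)  0100(✓)  0101(✓)  0110(✓)  0111(✓)  1000(✓)  1001(✓)  1100(✓)  1101(✓)  1111(✓)
size-2^1 implicants → -000(✓)  -100(✓)  -101(✓)  -111(✓)  0-00(✓)  0-10(✓)  0-11(✓)  00-0(✓)  001-(✓)  01-0(✓)  01-1(✓)  010-(✓)  011-(✓)  1-00(✓)  1-01(✓)  100-(✓)  11-1(✓)  110-(✓)
size-2^2 implicants → --00  -1-1  -10-  0--0  0-1-  01--  1-0-
Unchecked terms (primes): --00, -1-1, -10-, 0--0, 0-1-, 01--, 1-0-
Minterm coverage:
  m0 ⊆ --00,0--0
  m2 ⊆ 0--0,0-1-
  m3 ⊆ 0-1- [E]
  m4 ⊆ --00,-10-,0--0,01--
  m5 ⊆ -1-1,-10-,01--
  m6 ⊆ 0--0,0-1-,01--
  m7 ⊆ -1-1,0-1-,01--
  m8 ⊆ --00,1-0-
  m9 ⊆ 1-0- [E]
  m12 ⊆ --00,-10-,1-0-
  m13 ⊆ -1-1,-10-,1-0-
  m15 ⊆ -1-1 [E]
E = {-1-1, 0-1-, 1-0-}

3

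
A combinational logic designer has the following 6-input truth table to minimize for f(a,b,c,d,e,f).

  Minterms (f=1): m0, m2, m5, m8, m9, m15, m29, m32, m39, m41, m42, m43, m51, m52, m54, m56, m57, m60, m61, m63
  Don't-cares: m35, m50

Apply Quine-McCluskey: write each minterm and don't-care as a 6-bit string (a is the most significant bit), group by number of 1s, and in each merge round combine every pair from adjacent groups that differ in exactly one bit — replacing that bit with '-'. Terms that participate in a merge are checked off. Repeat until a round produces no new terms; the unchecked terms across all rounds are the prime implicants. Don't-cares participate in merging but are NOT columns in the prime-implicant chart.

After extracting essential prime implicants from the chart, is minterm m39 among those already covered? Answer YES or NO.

YES

[col 0] 000000*, 000010*, 000101, 001000*, 001001*, 001111, 011101*, 100000*, 100011*, 100111*, 101001*, 101010*, 101011*, 110010*, 110011*, 110100*, 110110*, 111000*, 111001*, 111100*, 111101*, 111111*
[col 1] -00000, -01001, -11101, 00-000, 0000-0, 00100-, 1-0011, 1-1001, 10-011, 100-11, 1010-1, 10101-, 11-100, 110-10, 11001-, 1101-0, 111-00*, 111-01*, 11100-*, 1111-1, 11110-*
[col 2] 111-0-
Prime implicants: -00000, -01001, -11101, 00-000, 0000-0, 000101, 00100-, 001111, 1-0011, 1-1001, 10-011, 100-11, 1010-1, 10101-, 11-100, 110-10, 11001-, 1101-0, 111-0-, 1111-1
PI chart (minterm → PIs covering it):
  0 | -00000,00-000,0000-0
  2 | 0000-0  (sole → essential)
  5 | 000101  (sole → essential)
  8 | 00-000,00100-
  9 | -01001,00100-
  15 | 001111  (sole → essential)
  29 | -11101  (sole → essential)
  32 | -00000  (sole → essential)
  39 | 100-11  (sole → essential)
  41 | -01001,1-1001,1010-1
  42 | 10101-  (sole → essential)
  43 | 10-011,1010-1,10101-
  51 | 1-0011,11001-
  52 | 11-100,1101-0
  54 | 110-10,1101-0
  56 | 111-0-  (sole → essential)
  57 | 1-1001,111-0-
  60 | 11-100,111-0-
  61 | -11101,111-0-,1111-1
  63 | 1111-1  (sole → essential)
Essential prime implicants: -00000, -11101, 0000-0, 000101, 001111, 100-11, 10101-, 111-0-, 1111-1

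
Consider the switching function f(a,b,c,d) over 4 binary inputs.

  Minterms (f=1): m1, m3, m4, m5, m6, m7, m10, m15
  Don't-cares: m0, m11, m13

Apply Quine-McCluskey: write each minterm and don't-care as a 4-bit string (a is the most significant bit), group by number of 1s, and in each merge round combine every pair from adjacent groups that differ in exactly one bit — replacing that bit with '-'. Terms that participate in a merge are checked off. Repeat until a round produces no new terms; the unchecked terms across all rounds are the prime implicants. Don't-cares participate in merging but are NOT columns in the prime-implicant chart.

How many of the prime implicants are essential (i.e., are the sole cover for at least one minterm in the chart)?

2

Round 0: 0000✓ 0001✓ 0011✓ 0100✓ 0101✓ 0110✓ 0111✓ 1010✓ 1011✓ 1101✓ 1111✓
Round 1: -011✓ -101✓ -111✓ 0-00✓ 0-01✓ 0-11✓ 00-1✓ 000-✓ 01-0✓ 01-1✓ 010-✓ 011-✓ 1-11✓ 101- 11-1✓
Round 2: --11 -1-1 0--1 0-0- 01--
PIs = {--11, -1-1, 0--1, 0-0-, 01--, 101-}
Coverage chart:
  m1: 0--1,0-0-
  m3: --11,0--1
  m4: 0-0-,01--
  m5: -1-1,0--1,0-0-,01--
  m6: 01-- ←essential
  m7: --11,-1-1,0--1,01--
  m10: 101- ←essential
  m15: --11,-1-1
Essential: 01--, 101-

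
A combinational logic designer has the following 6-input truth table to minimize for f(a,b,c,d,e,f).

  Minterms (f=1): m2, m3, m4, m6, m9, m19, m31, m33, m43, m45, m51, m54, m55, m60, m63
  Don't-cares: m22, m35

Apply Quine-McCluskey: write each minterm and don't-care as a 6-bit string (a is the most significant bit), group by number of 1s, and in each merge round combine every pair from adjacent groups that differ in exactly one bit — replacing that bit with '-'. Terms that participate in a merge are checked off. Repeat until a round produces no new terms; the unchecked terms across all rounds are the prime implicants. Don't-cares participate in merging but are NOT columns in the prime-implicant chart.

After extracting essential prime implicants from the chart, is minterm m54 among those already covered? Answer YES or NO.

NO

Round 0: 000010✓ 000011✓ 000100✓ 000110✓ 001001 010011✓ 010110✓ 011111✓ 100001✓ 100011✓ 101011✓ 101101 110011✓ 110110✓ 110111✓ 111100 111111✓
Round 1: -00011✓ -10011✓ -10110 -11111 0-0011✓ 0-0110 000-10 00001- 0001-0 1-0011✓ 10-011 1000-1 11-111 110-11 11011-
Round 2: --0011
PIs = {--0011, -10110, -11111, 0-0110, 000-10, 00001-, 0001-0, 001001, 10-011, 1000-1, 101101, 11-111, 110-11, 11011-, 111100}
Coverage chart:
  m2: 000-10,00001-
  m3: --0011,00001-
  m4: 0001-0 ←essential
  m6: 0-0110,000-10,0001-0
  m9: 001001 ←essential
  m19: --0011 ←essential
  m31: -11111 ←essential
  m33: 1000-1 ←essential
  m43: 10-011 ←essential
  m45: 101101 ←essential
  m51: --0011,110-11
  m54: -10110,11011-
  m55: 11-111,110-11,11011-
  m60: 111100 ←essential
  m63: -11111,11-111
Essential: --0011, -11111, 0001-0, 001001, 10-011, 1000-1, 101101, 111100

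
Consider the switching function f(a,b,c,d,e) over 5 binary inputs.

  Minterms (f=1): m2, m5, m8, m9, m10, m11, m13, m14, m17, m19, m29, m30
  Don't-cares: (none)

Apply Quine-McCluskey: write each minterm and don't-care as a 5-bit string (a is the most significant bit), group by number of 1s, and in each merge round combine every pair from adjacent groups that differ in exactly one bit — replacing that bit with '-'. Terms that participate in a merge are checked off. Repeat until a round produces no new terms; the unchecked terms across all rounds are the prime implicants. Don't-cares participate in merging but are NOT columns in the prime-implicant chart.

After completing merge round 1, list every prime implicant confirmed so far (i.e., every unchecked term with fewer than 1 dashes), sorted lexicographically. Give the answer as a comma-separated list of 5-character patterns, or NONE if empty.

Round 0: 00010✓ 00101✓ 01000✓ 01001✓ 01010✓ 01011✓ 01101✓ 01110✓ 10001✓ 10011✓ 11101✓ 11110✓
Round 1: -1101 -1110 0-010 0-101 01-01 01-10 010-0✓ 010-1✓ 0100-✓ 0101-✓ 100-1
Round 2: 010--
PIs = {-1101, -1110, 0-010, 0-101, 01-01, 01-10, 010--, 100-1}

NONE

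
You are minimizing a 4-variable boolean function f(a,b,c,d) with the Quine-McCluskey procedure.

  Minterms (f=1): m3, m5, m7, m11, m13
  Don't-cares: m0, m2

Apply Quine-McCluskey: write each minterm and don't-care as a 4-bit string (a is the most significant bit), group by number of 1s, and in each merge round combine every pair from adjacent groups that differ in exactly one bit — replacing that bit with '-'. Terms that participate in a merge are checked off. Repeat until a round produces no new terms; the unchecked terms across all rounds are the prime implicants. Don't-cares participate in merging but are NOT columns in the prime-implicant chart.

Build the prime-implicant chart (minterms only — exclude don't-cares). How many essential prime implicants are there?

2

size-2^0 implicants → 0000(✓)  0010(✓)  0011(✓)  0101(✓)  0111(✓)  1011(✓)  1101(✓)
size-2^1 implicants → -011  -101  0-11  00-0  001-  01-1
Unchecked terms (primes): -011, -101, 0-11, 00-0, 001-, 01-1
Minterm coverage:
  m3 ⊆ -011,0-11,001-
  m5 ⊆ -101,01-1
  m7 ⊆ 0-11,01-1
  m11 ⊆ -011 [E]
  m13 ⊆ -101 [E]
E = {-011, -101}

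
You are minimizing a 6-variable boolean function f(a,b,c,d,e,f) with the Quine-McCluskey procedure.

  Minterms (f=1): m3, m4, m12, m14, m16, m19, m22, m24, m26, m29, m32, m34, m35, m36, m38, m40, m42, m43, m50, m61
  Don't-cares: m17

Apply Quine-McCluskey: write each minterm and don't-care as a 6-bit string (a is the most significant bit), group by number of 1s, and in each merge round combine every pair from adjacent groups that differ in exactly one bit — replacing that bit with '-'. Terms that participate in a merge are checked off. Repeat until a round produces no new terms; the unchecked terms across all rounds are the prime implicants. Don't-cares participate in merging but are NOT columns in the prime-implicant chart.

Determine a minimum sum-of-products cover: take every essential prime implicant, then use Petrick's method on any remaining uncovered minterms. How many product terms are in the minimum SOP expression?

11

[col 0] 000011*, 000100*, 001100*, 001110*, 010000*, 010001*, 010011*, 010110, 011000*, 011010*, 011101*, 100000*, 100010*, 100011*, 100100*, 100110*, 101000*, 101010*, 101011*, 110010*, 111101*
[col 1] -00011, -00100, -11101, 0-0011, 00-100, 0011-0, 01-000, 0100-1, 01000-, 0110-0, 1-0010, 10-000*, 10-010*, 10-011*, 100-00*, 100-10*, 1000-0*, 10001-*, 1001-0*, 1010-0*, 10101-*
[col 2] 10-0-0, 10-01-, 100--0
Prime implicants: -00011, -00100, -11101, 0-0011, 00-100, 0011-0, 01-000, 0100-1, 01000-, 010110, 0110-0, 1-0010, 10-0-0, 10-01-, 100--0
PI chart (minterm → PIs covering it):
  3 | -00011,0-0011
  4 | -00100,00-100
  12 | 00-100,0011-0
  14 | 0011-0  (sole → essential)
  16 | 01-000,01000-
  19 | 0-0011,0100-1
  22 | 010110  (sole → essential)
  24 | 01-000,0110-0
  26 | 0110-0  (sole → essential)
  29 | -11101  (sole → essential)
  32 | 10-0-0,100--0
  34 | 1-0010,10-0-0,10-01-,100--0
  35 | -00011,10-01-
  36 | -00100,100--0
  38 | 100--0  (sole → essential)
  40 | 10-0-0  (sole → essential)
  42 | 10-0-0,10-01-
  43 | 10-01-  (sole → essential)
  50 | 1-0010  (sole → essential)
  61 | -11101  (sole → essential)
Essential prime implicants: -11101, 0011-0, 010110, 0110-0, 1-0010, 10-0-0, 10-01-, 100--0
Petrick residual → -00100, 0-0011, 01-000
Minimum SOP uses 11 PIs: b'c'de'f' + bcde'f + a'c'd'ef + a'b'cdf' + a'bd'e'f' + a'bc'def' + a'bcd'f' + ac'd'ef' + ab'd'f' + ab'd'e + ab'c'f'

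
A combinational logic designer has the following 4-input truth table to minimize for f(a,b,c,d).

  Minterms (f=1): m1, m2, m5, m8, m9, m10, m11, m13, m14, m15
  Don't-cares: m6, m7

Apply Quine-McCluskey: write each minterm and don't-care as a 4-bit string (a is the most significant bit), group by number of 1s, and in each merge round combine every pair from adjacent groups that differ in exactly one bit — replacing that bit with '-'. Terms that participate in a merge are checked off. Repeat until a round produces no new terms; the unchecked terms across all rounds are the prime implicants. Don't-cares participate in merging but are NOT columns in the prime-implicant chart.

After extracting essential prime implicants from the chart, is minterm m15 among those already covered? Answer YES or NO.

NO

size-2^0 implicants → 0001(✓)  0010(✓)  0101(✓)  0110(✓)  0111(✓)  1000(✓)  1001(✓)  1010(✓)  1011(✓)  1101(✓)  1110(✓)  1111(✓)
size-2^1 implicants → -001(✓)  -010(✓)  -101(✓)  -110(✓)  -111(✓)  0-01(✓)  0-10(✓)  01-1(✓)  011-(✓)  1-01(✓)  1-10(✓)  1-11(✓)  10-0(✓)  10-1(✓)  100-(✓)  101-(✓)  11-1(✓)  111-(✓)
size-2^2 implicants → --01  --10  -1-1  -11-  1--1  1-1-  10--
Unchecked terms (primes): --01, --10, -1-1, -11-, 1--1, 1-1-, 10--
Minterm coverage:
  m1 ⊆ --01 [E]
  m2 ⊆ --10 [E]
  m5 ⊆ --01,-1-1
  m8 ⊆ 10-- [E]
  m9 ⊆ --01,1--1,10--
  m10 ⊆ --10,1-1-,10--
  m11 ⊆ 1--1,1-1-,10--
  m13 ⊆ --01,-1-1,1--1
  m14 ⊆ --10,-11-,1-1-
  m15 ⊆ -1-1,-11-,1--1,1-1-
E = {--01, --10, 10--}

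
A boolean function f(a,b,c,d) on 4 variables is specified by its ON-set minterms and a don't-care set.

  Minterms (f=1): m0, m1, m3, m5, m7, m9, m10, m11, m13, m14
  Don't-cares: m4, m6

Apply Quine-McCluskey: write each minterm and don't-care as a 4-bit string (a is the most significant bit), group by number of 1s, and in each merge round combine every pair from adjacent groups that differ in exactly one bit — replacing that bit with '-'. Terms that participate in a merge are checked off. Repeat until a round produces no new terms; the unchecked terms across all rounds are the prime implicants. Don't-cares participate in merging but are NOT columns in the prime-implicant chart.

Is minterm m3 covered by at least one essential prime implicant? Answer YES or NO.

NO

Round 0: 0000✓ 0001✓ 0011✓ 0100✓ 0101✓ 0110✓ 0111✓ 1001✓ 1010✓ 1011✓ 1101✓ 1110✓
Round 1: -001✓ -011✓ -101✓ -110 0-00✓ 0-01✓ 0-11✓ 00-1✓ 000-✓ 01-0✓ 01-1✓ 010-✓ 011-✓ 1-01✓ 1-10 10-1✓ 101-
Round 2: --01 -0-1 0--1 0-0- 01--
PIs = {--01, -0-1, -110, 0--1, 0-0-, 01--, 1-10, 101-}
Coverage chart:
  m0: 0-0- ←essential
  m1: --01,-0-1,0--1,0-0-
  m3: -0-1,0--1
  m5: --01,0--1,0-0-,01--
  m7: 0--1,01--
  m9: --01,-0-1
  m10: 1-10,101-
  m11: -0-1,101-
  m13: --01 ←essential
  m14: -110,1-10
Essential: --01, 0-0-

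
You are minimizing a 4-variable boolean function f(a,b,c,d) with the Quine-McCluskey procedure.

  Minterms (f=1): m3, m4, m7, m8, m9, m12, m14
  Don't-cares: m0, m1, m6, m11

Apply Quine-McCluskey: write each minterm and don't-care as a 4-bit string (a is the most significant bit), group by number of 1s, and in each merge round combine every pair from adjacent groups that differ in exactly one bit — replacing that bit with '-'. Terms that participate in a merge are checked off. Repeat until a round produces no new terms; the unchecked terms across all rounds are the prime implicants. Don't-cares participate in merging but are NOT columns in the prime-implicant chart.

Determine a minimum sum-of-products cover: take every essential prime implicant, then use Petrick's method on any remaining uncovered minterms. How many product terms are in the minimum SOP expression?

3

Round 0: 0000✓ 0001✓ 0011✓ 0100✓ 0110✓ 0111✓ 1000✓ 1001✓ 1011✓ 1100✓ 1110✓
Round 1: -000✓ -001✓ -011✓ -100✓ -110✓ 0-00✓ 0-11 00-1✓ 000-✓ 01-0✓ 011- 1-00✓ 10-1✓ 100-✓ 11-0✓
Round 2: --00 -0-1 -00- -1-0
PIs = {--00, -0-1, -00-, -1-0, 0-11, 011-}
Coverage chart:
  m3: -0-1,0-11
  m4: --00,-1-0
  m7: 0-11,011-
  m8: --00,-00-
  m9: -0-1,-00-
  m12: --00,-1-0
  m14: -1-0 ←essential
Essential: -1-0
Petrick residual → -00-, 0-11
Min cover (3 terms): b'c' + bd' + a'cd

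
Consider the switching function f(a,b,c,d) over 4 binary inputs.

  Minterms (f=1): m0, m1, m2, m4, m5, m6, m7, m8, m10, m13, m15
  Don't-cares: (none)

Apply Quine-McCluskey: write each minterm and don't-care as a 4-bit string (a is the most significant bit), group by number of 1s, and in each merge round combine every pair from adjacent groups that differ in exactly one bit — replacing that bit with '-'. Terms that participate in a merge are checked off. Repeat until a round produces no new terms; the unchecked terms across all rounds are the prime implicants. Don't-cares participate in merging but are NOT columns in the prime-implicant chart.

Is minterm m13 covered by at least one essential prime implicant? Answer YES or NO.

[col 0] 0000*, 0001*, 0010*, 0100*, 0101*, 0110*, 0111*, 1000*, 1010*, 1101*, 1111*
[col 1] -000*, -010*, -101*, -111*, 0-00*, 0-01*, 0-10*, 00-0*, 000-*, 01-0*, 01-1*, 010-*, 011-*, 10-0*, 11-1*
[col 2] -0-0, -1-1, 0--0, 0-0-, 01--
Prime implicants: -0-0, -1-1, 0--0, 0-0-, 01--
PI chart (minterm → PIs covering it):
  0 | -0-0,0--0,0-0-
  1 | 0-0-  (sole → essential)
  2 | -0-0,0--0
  4 | 0--0,0-0-,01--
  5 | -1-1,0-0-,01--
  6 | 0--0,01--
  7 | -1-1,01--
  8 | -0-0  (sole → essential)
  10 | -0-0  (sole → essential)
  13 | -1-1  (sole → essential)
  15 | -1-1  (sole → essential)
Essential prime implicants: -0-0, -1-1, 0-0-

YES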